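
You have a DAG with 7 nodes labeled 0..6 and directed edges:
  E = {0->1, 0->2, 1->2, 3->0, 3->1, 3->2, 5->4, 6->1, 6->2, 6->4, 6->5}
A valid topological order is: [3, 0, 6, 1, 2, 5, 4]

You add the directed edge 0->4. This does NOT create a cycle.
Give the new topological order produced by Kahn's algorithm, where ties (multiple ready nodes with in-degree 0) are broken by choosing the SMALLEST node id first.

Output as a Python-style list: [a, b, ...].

Old toposort: [3, 0, 6, 1, 2, 5, 4]
Added edge: 0->4
Position of 0 (1) < position of 4 (6). Old order still valid.
Run Kahn's algorithm (break ties by smallest node id):
  initial in-degrees: [1, 3, 4, 0, 3, 1, 0]
  ready (indeg=0): [3, 6]
  pop 3: indeg[0]->0; indeg[1]->2; indeg[2]->3 | ready=[0, 6] | order so far=[3]
  pop 0: indeg[1]->1; indeg[2]->2; indeg[4]->2 | ready=[6] | order so far=[3, 0]
  pop 6: indeg[1]->0; indeg[2]->1; indeg[4]->1; indeg[5]->0 | ready=[1, 5] | order so far=[3, 0, 6]
  pop 1: indeg[2]->0 | ready=[2, 5] | order so far=[3, 0, 6, 1]
  pop 2: no out-edges | ready=[5] | order so far=[3, 0, 6, 1, 2]
  pop 5: indeg[4]->0 | ready=[4] | order so far=[3, 0, 6, 1, 2, 5]
  pop 4: no out-edges | ready=[] | order so far=[3, 0, 6, 1, 2, 5, 4]
  Result: [3, 0, 6, 1, 2, 5, 4]

Answer: [3, 0, 6, 1, 2, 5, 4]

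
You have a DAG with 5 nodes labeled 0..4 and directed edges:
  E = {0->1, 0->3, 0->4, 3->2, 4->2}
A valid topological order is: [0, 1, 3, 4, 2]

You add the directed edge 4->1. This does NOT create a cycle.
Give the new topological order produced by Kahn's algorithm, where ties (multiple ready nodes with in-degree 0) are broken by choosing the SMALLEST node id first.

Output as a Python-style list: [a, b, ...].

Answer: [0, 3, 4, 1, 2]

Derivation:
Old toposort: [0, 1, 3, 4, 2]
Added edge: 4->1
Position of 4 (3) > position of 1 (1). Must reorder: 4 must now come before 1.
Run Kahn's algorithm (break ties by smallest node id):
  initial in-degrees: [0, 2, 2, 1, 1]
  ready (indeg=0): [0]
  pop 0: indeg[1]->1; indeg[3]->0; indeg[4]->0 | ready=[3, 4] | order so far=[0]
  pop 3: indeg[2]->1 | ready=[4] | order so far=[0, 3]
  pop 4: indeg[1]->0; indeg[2]->0 | ready=[1, 2] | order so far=[0, 3, 4]
  pop 1: no out-edges | ready=[2] | order so far=[0, 3, 4, 1]
  pop 2: no out-edges | ready=[] | order so far=[0, 3, 4, 1, 2]
  Result: [0, 3, 4, 1, 2]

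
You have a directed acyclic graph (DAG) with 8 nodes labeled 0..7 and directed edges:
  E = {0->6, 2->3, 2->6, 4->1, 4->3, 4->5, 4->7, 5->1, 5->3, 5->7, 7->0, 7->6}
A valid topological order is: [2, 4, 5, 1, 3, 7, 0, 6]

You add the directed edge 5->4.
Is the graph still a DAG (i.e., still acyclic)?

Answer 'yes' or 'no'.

Given toposort: [2, 4, 5, 1, 3, 7, 0, 6]
Position of 5: index 2; position of 4: index 1
New edge 5->4: backward (u after v in old order)
Backward edge: old toposort is now invalid. Check if this creates a cycle.
Does 4 already reach 5? Reachable from 4: [0, 1, 3, 4, 5, 6, 7]. YES -> cycle!
Still a DAG? no

Answer: no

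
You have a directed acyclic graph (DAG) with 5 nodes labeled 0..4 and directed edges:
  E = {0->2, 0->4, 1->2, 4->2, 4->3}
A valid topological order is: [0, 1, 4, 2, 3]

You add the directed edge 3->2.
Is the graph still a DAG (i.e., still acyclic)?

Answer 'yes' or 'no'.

Answer: yes

Derivation:
Given toposort: [0, 1, 4, 2, 3]
Position of 3: index 4; position of 2: index 3
New edge 3->2: backward (u after v in old order)
Backward edge: old toposort is now invalid. Check if this creates a cycle.
Does 2 already reach 3? Reachable from 2: [2]. NO -> still a DAG (reorder needed).
Still a DAG? yes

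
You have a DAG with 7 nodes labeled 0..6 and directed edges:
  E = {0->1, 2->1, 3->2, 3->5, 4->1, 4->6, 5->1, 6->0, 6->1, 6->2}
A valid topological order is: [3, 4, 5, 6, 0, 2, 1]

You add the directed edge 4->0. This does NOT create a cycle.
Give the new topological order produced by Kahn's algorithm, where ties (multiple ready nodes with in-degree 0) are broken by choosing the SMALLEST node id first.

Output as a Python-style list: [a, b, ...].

Answer: [3, 4, 5, 6, 0, 2, 1]

Derivation:
Old toposort: [3, 4, 5, 6, 0, 2, 1]
Added edge: 4->0
Position of 4 (1) < position of 0 (4). Old order still valid.
Run Kahn's algorithm (break ties by smallest node id):
  initial in-degrees: [2, 5, 2, 0, 0, 1, 1]
  ready (indeg=0): [3, 4]
  pop 3: indeg[2]->1; indeg[5]->0 | ready=[4, 5] | order so far=[3]
  pop 4: indeg[0]->1; indeg[1]->4; indeg[6]->0 | ready=[5, 6] | order so far=[3, 4]
  pop 5: indeg[1]->3 | ready=[6] | order so far=[3, 4, 5]
  pop 6: indeg[0]->0; indeg[1]->2; indeg[2]->0 | ready=[0, 2] | order so far=[3, 4, 5, 6]
  pop 0: indeg[1]->1 | ready=[2] | order so far=[3, 4, 5, 6, 0]
  pop 2: indeg[1]->0 | ready=[1] | order so far=[3, 4, 5, 6, 0, 2]
  pop 1: no out-edges | ready=[] | order so far=[3, 4, 5, 6, 0, 2, 1]
  Result: [3, 4, 5, 6, 0, 2, 1]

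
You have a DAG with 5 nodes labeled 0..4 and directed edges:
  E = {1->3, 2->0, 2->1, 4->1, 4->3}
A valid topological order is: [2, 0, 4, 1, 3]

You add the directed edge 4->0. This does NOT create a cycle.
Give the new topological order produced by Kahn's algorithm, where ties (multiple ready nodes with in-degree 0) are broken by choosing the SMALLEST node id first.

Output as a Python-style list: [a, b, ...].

Answer: [2, 4, 0, 1, 3]

Derivation:
Old toposort: [2, 0, 4, 1, 3]
Added edge: 4->0
Position of 4 (2) > position of 0 (1). Must reorder: 4 must now come before 0.
Run Kahn's algorithm (break ties by smallest node id):
  initial in-degrees: [2, 2, 0, 2, 0]
  ready (indeg=0): [2, 4]
  pop 2: indeg[0]->1; indeg[1]->1 | ready=[4] | order so far=[2]
  pop 4: indeg[0]->0; indeg[1]->0; indeg[3]->1 | ready=[0, 1] | order so far=[2, 4]
  pop 0: no out-edges | ready=[1] | order so far=[2, 4, 0]
  pop 1: indeg[3]->0 | ready=[3] | order so far=[2, 4, 0, 1]
  pop 3: no out-edges | ready=[] | order so far=[2, 4, 0, 1, 3]
  Result: [2, 4, 0, 1, 3]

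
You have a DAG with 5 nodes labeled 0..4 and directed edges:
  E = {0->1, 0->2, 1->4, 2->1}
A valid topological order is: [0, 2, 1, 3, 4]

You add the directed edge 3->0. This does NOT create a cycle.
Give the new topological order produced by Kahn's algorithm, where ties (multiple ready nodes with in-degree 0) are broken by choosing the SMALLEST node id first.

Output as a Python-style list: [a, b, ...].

Answer: [3, 0, 2, 1, 4]

Derivation:
Old toposort: [0, 2, 1, 3, 4]
Added edge: 3->0
Position of 3 (3) > position of 0 (0). Must reorder: 3 must now come before 0.
Run Kahn's algorithm (break ties by smallest node id):
  initial in-degrees: [1, 2, 1, 0, 1]
  ready (indeg=0): [3]
  pop 3: indeg[0]->0 | ready=[0] | order so far=[3]
  pop 0: indeg[1]->1; indeg[2]->0 | ready=[2] | order so far=[3, 0]
  pop 2: indeg[1]->0 | ready=[1] | order so far=[3, 0, 2]
  pop 1: indeg[4]->0 | ready=[4] | order so far=[3, 0, 2, 1]
  pop 4: no out-edges | ready=[] | order so far=[3, 0, 2, 1, 4]
  Result: [3, 0, 2, 1, 4]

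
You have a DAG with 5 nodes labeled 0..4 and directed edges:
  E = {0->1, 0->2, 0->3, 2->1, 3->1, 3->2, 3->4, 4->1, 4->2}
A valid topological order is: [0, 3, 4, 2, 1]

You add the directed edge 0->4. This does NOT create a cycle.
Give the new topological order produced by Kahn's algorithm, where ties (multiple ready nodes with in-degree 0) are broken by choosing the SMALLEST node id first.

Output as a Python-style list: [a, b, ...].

Answer: [0, 3, 4, 2, 1]

Derivation:
Old toposort: [0, 3, 4, 2, 1]
Added edge: 0->4
Position of 0 (0) < position of 4 (2). Old order still valid.
Run Kahn's algorithm (break ties by smallest node id):
  initial in-degrees: [0, 4, 3, 1, 2]
  ready (indeg=0): [0]
  pop 0: indeg[1]->3; indeg[2]->2; indeg[3]->0; indeg[4]->1 | ready=[3] | order so far=[0]
  pop 3: indeg[1]->2; indeg[2]->1; indeg[4]->0 | ready=[4] | order so far=[0, 3]
  pop 4: indeg[1]->1; indeg[2]->0 | ready=[2] | order so far=[0, 3, 4]
  pop 2: indeg[1]->0 | ready=[1] | order so far=[0, 3, 4, 2]
  pop 1: no out-edges | ready=[] | order so far=[0, 3, 4, 2, 1]
  Result: [0, 3, 4, 2, 1]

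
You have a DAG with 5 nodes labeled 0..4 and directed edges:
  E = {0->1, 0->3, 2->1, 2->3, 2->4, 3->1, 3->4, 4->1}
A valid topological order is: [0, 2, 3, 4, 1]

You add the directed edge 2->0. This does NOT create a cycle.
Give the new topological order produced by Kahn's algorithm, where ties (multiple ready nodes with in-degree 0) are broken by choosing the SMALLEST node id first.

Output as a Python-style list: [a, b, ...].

Old toposort: [0, 2, 3, 4, 1]
Added edge: 2->0
Position of 2 (1) > position of 0 (0). Must reorder: 2 must now come before 0.
Run Kahn's algorithm (break ties by smallest node id):
  initial in-degrees: [1, 4, 0, 2, 2]
  ready (indeg=0): [2]
  pop 2: indeg[0]->0; indeg[1]->3; indeg[3]->1; indeg[4]->1 | ready=[0] | order so far=[2]
  pop 0: indeg[1]->2; indeg[3]->0 | ready=[3] | order so far=[2, 0]
  pop 3: indeg[1]->1; indeg[4]->0 | ready=[4] | order so far=[2, 0, 3]
  pop 4: indeg[1]->0 | ready=[1] | order so far=[2, 0, 3, 4]
  pop 1: no out-edges | ready=[] | order so far=[2, 0, 3, 4, 1]
  Result: [2, 0, 3, 4, 1]

Answer: [2, 0, 3, 4, 1]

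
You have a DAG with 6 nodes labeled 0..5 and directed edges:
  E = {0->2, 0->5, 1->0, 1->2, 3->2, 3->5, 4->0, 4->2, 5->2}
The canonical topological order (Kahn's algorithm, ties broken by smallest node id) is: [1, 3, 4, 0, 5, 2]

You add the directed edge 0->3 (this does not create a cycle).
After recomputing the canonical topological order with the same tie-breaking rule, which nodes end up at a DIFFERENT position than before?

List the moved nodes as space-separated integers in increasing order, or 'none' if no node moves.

Answer: 0 3 4

Derivation:
Old toposort: [1, 3, 4, 0, 5, 2]
Added edge 0->3
Recompute Kahn (smallest-id tiebreak):
  initial in-degrees: [2, 0, 5, 1, 0, 2]
  ready (indeg=0): [1, 4]
  pop 1: indeg[0]->1; indeg[2]->4 | ready=[4] | order so far=[1]
  pop 4: indeg[0]->0; indeg[2]->3 | ready=[0] | order so far=[1, 4]
  pop 0: indeg[2]->2; indeg[3]->0; indeg[5]->1 | ready=[3] | order so far=[1, 4, 0]
  pop 3: indeg[2]->1; indeg[5]->0 | ready=[5] | order so far=[1, 4, 0, 3]
  pop 5: indeg[2]->0 | ready=[2] | order so far=[1, 4, 0, 3, 5]
  pop 2: no out-edges | ready=[] | order so far=[1, 4, 0, 3, 5, 2]
New canonical toposort: [1, 4, 0, 3, 5, 2]
Compare positions:
  Node 0: index 3 -> 2 (moved)
  Node 1: index 0 -> 0 (same)
  Node 2: index 5 -> 5 (same)
  Node 3: index 1 -> 3 (moved)
  Node 4: index 2 -> 1 (moved)
  Node 5: index 4 -> 4 (same)
Nodes that changed position: 0 3 4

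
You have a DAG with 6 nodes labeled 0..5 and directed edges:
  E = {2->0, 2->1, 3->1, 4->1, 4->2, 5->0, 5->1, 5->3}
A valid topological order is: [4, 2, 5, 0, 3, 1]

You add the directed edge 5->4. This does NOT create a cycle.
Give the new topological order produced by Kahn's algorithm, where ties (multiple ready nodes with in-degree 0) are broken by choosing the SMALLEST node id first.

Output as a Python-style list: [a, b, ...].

Old toposort: [4, 2, 5, 0, 3, 1]
Added edge: 5->4
Position of 5 (2) > position of 4 (0). Must reorder: 5 must now come before 4.
Run Kahn's algorithm (break ties by smallest node id):
  initial in-degrees: [2, 4, 1, 1, 1, 0]
  ready (indeg=0): [5]
  pop 5: indeg[0]->1; indeg[1]->3; indeg[3]->0; indeg[4]->0 | ready=[3, 4] | order so far=[5]
  pop 3: indeg[1]->2 | ready=[4] | order so far=[5, 3]
  pop 4: indeg[1]->1; indeg[2]->0 | ready=[2] | order so far=[5, 3, 4]
  pop 2: indeg[0]->0; indeg[1]->0 | ready=[0, 1] | order so far=[5, 3, 4, 2]
  pop 0: no out-edges | ready=[1] | order so far=[5, 3, 4, 2, 0]
  pop 1: no out-edges | ready=[] | order so far=[5, 3, 4, 2, 0, 1]
  Result: [5, 3, 4, 2, 0, 1]

Answer: [5, 3, 4, 2, 0, 1]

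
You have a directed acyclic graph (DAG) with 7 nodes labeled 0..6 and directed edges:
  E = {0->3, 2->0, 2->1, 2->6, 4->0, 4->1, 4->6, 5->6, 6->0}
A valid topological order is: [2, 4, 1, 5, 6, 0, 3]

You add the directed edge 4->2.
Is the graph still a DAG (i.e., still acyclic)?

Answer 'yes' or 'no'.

Answer: yes

Derivation:
Given toposort: [2, 4, 1, 5, 6, 0, 3]
Position of 4: index 1; position of 2: index 0
New edge 4->2: backward (u after v in old order)
Backward edge: old toposort is now invalid. Check if this creates a cycle.
Does 2 already reach 4? Reachable from 2: [0, 1, 2, 3, 6]. NO -> still a DAG (reorder needed).
Still a DAG? yes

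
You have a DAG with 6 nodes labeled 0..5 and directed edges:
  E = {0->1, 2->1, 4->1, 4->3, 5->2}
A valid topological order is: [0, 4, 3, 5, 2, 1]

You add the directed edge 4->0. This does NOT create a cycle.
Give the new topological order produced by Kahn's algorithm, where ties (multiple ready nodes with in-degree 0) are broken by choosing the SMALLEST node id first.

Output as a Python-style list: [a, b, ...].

Old toposort: [0, 4, 3, 5, 2, 1]
Added edge: 4->0
Position of 4 (1) > position of 0 (0). Must reorder: 4 must now come before 0.
Run Kahn's algorithm (break ties by smallest node id):
  initial in-degrees: [1, 3, 1, 1, 0, 0]
  ready (indeg=0): [4, 5]
  pop 4: indeg[0]->0; indeg[1]->2; indeg[3]->0 | ready=[0, 3, 5] | order so far=[4]
  pop 0: indeg[1]->1 | ready=[3, 5] | order so far=[4, 0]
  pop 3: no out-edges | ready=[5] | order so far=[4, 0, 3]
  pop 5: indeg[2]->0 | ready=[2] | order so far=[4, 0, 3, 5]
  pop 2: indeg[1]->0 | ready=[1] | order so far=[4, 0, 3, 5, 2]
  pop 1: no out-edges | ready=[] | order so far=[4, 0, 3, 5, 2, 1]
  Result: [4, 0, 3, 5, 2, 1]

Answer: [4, 0, 3, 5, 2, 1]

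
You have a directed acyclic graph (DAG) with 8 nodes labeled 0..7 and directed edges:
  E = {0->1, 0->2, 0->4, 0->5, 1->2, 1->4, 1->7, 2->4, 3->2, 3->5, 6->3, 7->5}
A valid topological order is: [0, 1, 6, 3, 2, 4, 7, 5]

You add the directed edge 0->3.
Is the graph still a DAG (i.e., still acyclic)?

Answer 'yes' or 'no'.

Given toposort: [0, 1, 6, 3, 2, 4, 7, 5]
Position of 0: index 0; position of 3: index 3
New edge 0->3: forward
Forward edge: respects the existing order. Still a DAG, same toposort still valid.
Still a DAG? yes

Answer: yes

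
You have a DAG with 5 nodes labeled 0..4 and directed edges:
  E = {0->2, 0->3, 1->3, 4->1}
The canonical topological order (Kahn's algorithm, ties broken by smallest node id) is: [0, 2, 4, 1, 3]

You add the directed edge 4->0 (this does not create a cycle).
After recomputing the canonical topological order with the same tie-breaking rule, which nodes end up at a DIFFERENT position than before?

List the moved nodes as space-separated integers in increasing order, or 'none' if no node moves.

Answer: 0 1 2 4

Derivation:
Old toposort: [0, 2, 4, 1, 3]
Added edge 4->0
Recompute Kahn (smallest-id tiebreak):
  initial in-degrees: [1, 1, 1, 2, 0]
  ready (indeg=0): [4]
  pop 4: indeg[0]->0; indeg[1]->0 | ready=[0, 1] | order so far=[4]
  pop 0: indeg[2]->0; indeg[3]->1 | ready=[1, 2] | order so far=[4, 0]
  pop 1: indeg[3]->0 | ready=[2, 3] | order so far=[4, 0, 1]
  pop 2: no out-edges | ready=[3] | order so far=[4, 0, 1, 2]
  pop 3: no out-edges | ready=[] | order so far=[4, 0, 1, 2, 3]
New canonical toposort: [4, 0, 1, 2, 3]
Compare positions:
  Node 0: index 0 -> 1 (moved)
  Node 1: index 3 -> 2 (moved)
  Node 2: index 1 -> 3 (moved)
  Node 3: index 4 -> 4 (same)
  Node 4: index 2 -> 0 (moved)
Nodes that changed position: 0 1 2 4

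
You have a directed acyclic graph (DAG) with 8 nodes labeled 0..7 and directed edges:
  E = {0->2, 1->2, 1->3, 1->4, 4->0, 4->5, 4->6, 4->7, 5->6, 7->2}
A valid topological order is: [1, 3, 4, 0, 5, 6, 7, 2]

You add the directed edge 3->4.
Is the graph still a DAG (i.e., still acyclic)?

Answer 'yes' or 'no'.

Answer: yes

Derivation:
Given toposort: [1, 3, 4, 0, 5, 6, 7, 2]
Position of 3: index 1; position of 4: index 2
New edge 3->4: forward
Forward edge: respects the existing order. Still a DAG, same toposort still valid.
Still a DAG? yes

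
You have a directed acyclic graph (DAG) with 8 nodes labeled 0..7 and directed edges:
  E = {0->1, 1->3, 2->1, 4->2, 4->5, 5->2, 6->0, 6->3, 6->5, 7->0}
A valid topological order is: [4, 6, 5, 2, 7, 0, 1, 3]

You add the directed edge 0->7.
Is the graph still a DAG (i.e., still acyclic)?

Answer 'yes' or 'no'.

Answer: no

Derivation:
Given toposort: [4, 6, 5, 2, 7, 0, 1, 3]
Position of 0: index 5; position of 7: index 4
New edge 0->7: backward (u after v in old order)
Backward edge: old toposort is now invalid. Check if this creates a cycle.
Does 7 already reach 0? Reachable from 7: [0, 1, 3, 7]. YES -> cycle!
Still a DAG? no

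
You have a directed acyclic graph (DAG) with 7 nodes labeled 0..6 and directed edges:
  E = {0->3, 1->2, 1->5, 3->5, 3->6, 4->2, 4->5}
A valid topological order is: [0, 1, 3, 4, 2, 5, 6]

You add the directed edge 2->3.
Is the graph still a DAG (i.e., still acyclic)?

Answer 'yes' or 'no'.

Given toposort: [0, 1, 3, 4, 2, 5, 6]
Position of 2: index 4; position of 3: index 2
New edge 2->3: backward (u after v in old order)
Backward edge: old toposort is now invalid. Check if this creates a cycle.
Does 3 already reach 2? Reachable from 3: [3, 5, 6]. NO -> still a DAG (reorder needed).
Still a DAG? yes

Answer: yes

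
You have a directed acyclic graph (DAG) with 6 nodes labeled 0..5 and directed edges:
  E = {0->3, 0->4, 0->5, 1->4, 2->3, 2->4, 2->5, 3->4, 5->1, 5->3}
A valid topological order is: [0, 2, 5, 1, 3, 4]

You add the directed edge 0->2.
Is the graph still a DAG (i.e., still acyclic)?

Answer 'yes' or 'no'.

Given toposort: [0, 2, 5, 1, 3, 4]
Position of 0: index 0; position of 2: index 1
New edge 0->2: forward
Forward edge: respects the existing order. Still a DAG, same toposort still valid.
Still a DAG? yes

Answer: yes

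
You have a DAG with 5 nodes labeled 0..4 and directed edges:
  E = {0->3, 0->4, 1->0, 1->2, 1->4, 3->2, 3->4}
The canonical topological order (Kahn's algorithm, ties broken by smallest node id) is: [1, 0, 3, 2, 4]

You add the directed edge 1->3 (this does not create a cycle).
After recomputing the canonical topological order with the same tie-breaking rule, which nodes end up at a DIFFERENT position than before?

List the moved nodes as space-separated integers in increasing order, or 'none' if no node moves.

Old toposort: [1, 0, 3, 2, 4]
Added edge 1->3
Recompute Kahn (smallest-id tiebreak):
  initial in-degrees: [1, 0, 2, 2, 3]
  ready (indeg=0): [1]
  pop 1: indeg[0]->0; indeg[2]->1; indeg[3]->1; indeg[4]->2 | ready=[0] | order so far=[1]
  pop 0: indeg[3]->0; indeg[4]->1 | ready=[3] | order so far=[1, 0]
  pop 3: indeg[2]->0; indeg[4]->0 | ready=[2, 4] | order so far=[1, 0, 3]
  pop 2: no out-edges | ready=[4] | order so far=[1, 0, 3, 2]
  pop 4: no out-edges | ready=[] | order so far=[1, 0, 3, 2, 4]
New canonical toposort: [1, 0, 3, 2, 4]
Compare positions:
  Node 0: index 1 -> 1 (same)
  Node 1: index 0 -> 0 (same)
  Node 2: index 3 -> 3 (same)
  Node 3: index 2 -> 2 (same)
  Node 4: index 4 -> 4 (same)
Nodes that changed position: none

Answer: none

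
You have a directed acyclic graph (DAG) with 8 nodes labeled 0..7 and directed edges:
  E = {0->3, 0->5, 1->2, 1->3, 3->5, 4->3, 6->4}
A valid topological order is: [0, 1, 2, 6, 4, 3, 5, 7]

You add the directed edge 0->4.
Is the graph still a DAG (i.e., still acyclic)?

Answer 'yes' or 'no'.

Given toposort: [0, 1, 2, 6, 4, 3, 5, 7]
Position of 0: index 0; position of 4: index 4
New edge 0->4: forward
Forward edge: respects the existing order. Still a DAG, same toposort still valid.
Still a DAG? yes

Answer: yes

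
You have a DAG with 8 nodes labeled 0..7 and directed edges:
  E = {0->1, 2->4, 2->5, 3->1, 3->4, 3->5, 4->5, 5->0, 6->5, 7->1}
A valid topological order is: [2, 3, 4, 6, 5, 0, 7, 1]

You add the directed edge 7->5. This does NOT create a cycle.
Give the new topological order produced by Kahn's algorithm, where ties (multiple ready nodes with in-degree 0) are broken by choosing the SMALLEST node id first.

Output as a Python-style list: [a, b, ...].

Old toposort: [2, 3, 4, 6, 5, 0, 7, 1]
Added edge: 7->5
Position of 7 (6) > position of 5 (4). Must reorder: 7 must now come before 5.
Run Kahn's algorithm (break ties by smallest node id):
  initial in-degrees: [1, 3, 0, 0, 2, 5, 0, 0]
  ready (indeg=0): [2, 3, 6, 7]
  pop 2: indeg[4]->1; indeg[5]->4 | ready=[3, 6, 7] | order so far=[2]
  pop 3: indeg[1]->2; indeg[4]->0; indeg[5]->3 | ready=[4, 6, 7] | order so far=[2, 3]
  pop 4: indeg[5]->2 | ready=[6, 7] | order so far=[2, 3, 4]
  pop 6: indeg[5]->1 | ready=[7] | order so far=[2, 3, 4, 6]
  pop 7: indeg[1]->1; indeg[5]->0 | ready=[5] | order so far=[2, 3, 4, 6, 7]
  pop 5: indeg[0]->0 | ready=[0] | order so far=[2, 3, 4, 6, 7, 5]
  pop 0: indeg[1]->0 | ready=[1] | order so far=[2, 3, 4, 6, 7, 5, 0]
  pop 1: no out-edges | ready=[] | order so far=[2, 3, 4, 6, 7, 5, 0, 1]
  Result: [2, 3, 4, 6, 7, 5, 0, 1]

Answer: [2, 3, 4, 6, 7, 5, 0, 1]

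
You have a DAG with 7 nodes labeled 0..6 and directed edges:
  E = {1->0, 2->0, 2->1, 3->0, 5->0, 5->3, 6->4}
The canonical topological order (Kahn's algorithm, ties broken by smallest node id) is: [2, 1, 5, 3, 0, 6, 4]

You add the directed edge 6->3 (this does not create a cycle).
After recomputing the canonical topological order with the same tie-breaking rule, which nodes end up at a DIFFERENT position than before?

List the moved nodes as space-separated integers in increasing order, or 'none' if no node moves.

Answer: 0 3 6

Derivation:
Old toposort: [2, 1, 5, 3, 0, 6, 4]
Added edge 6->3
Recompute Kahn (smallest-id tiebreak):
  initial in-degrees: [4, 1, 0, 2, 1, 0, 0]
  ready (indeg=0): [2, 5, 6]
  pop 2: indeg[0]->3; indeg[1]->0 | ready=[1, 5, 6] | order so far=[2]
  pop 1: indeg[0]->2 | ready=[5, 6] | order so far=[2, 1]
  pop 5: indeg[0]->1; indeg[3]->1 | ready=[6] | order so far=[2, 1, 5]
  pop 6: indeg[3]->0; indeg[4]->0 | ready=[3, 4] | order so far=[2, 1, 5, 6]
  pop 3: indeg[0]->0 | ready=[0, 4] | order so far=[2, 1, 5, 6, 3]
  pop 0: no out-edges | ready=[4] | order so far=[2, 1, 5, 6, 3, 0]
  pop 4: no out-edges | ready=[] | order so far=[2, 1, 5, 6, 3, 0, 4]
New canonical toposort: [2, 1, 5, 6, 3, 0, 4]
Compare positions:
  Node 0: index 4 -> 5 (moved)
  Node 1: index 1 -> 1 (same)
  Node 2: index 0 -> 0 (same)
  Node 3: index 3 -> 4 (moved)
  Node 4: index 6 -> 6 (same)
  Node 5: index 2 -> 2 (same)
  Node 6: index 5 -> 3 (moved)
Nodes that changed position: 0 3 6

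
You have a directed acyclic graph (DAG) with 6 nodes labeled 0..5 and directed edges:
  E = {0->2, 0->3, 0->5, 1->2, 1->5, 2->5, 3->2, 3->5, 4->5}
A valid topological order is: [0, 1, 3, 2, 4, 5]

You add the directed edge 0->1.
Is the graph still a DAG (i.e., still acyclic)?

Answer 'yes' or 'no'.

Answer: yes

Derivation:
Given toposort: [0, 1, 3, 2, 4, 5]
Position of 0: index 0; position of 1: index 1
New edge 0->1: forward
Forward edge: respects the existing order. Still a DAG, same toposort still valid.
Still a DAG? yes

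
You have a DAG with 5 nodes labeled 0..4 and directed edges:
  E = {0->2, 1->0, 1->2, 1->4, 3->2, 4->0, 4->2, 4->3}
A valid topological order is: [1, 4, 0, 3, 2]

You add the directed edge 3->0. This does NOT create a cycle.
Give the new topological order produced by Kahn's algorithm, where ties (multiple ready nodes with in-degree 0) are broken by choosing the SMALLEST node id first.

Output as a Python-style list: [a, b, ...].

Answer: [1, 4, 3, 0, 2]

Derivation:
Old toposort: [1, 4, 0, 3, 2]
Added edge: 3->0
Position of 3 (3) > position of 0 (2). Must reorder: 3 must now come before 0.
Run Kahn's algorithm (break ties by smallest node id):
  initial in-degrees: [3, 0, 4, 1, 1]
  ready (indeg=0): [1]
  pop 1: indeg[0]->2; indeg[2]->3; indeg[4]->0 | ready=[4] | order so far=[1]
  pop 4: indeg[0]->1; indeg[2]->2; indeg[3]->0 | ready=[3] | order so far=[1, 4]
  pop 3: indeg[0]->0; indeg[2]->1 | ready=[0] | order so far=[1, 4, 3]
  pop 0: indeg[2]->0 | ready=[2] | order so far=[1, 4, 3, 0]
  pop 2: no out-edges | ready=[] | order so far=[1, 4, 3, 0, 2]
  Result: [1, 4, 3, 0, 2]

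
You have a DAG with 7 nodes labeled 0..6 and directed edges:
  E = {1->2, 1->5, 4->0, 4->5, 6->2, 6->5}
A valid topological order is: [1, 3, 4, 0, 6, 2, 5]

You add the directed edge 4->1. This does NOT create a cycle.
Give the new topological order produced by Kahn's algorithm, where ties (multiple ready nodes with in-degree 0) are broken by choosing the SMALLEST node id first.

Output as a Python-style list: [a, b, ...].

Old toposort: [1, 3, 4, 0, 6, 2, 5]
Added edge: 4->1
Position of 4 (2) > position of 1 (0). Must reorder: 4 must now come before 1.
Run Kahn's algorithm (break ties by smallest node id):
  initial in-degrees: [1, 1, 2, 0, 0, 3, 0]
  ready (indeg=0): [3, 4, 6]
  pop 3: no out-edges | ready=[4, 6] | order so far=[3]
  pop 4: indeg[0]->0; indeg[1]->0; indeg[5]->2 | ready=[0, 1, 6] | order so far=[3, 4]
  pop 0: no out-edges | ready=[1, 6] | order so far=[3, 4, 0]
  pop 1: indeg[2]->1; indeg[5]->1 | ready=[6] | order so far=[3, 4, 0, 1]
  pop 6: indeg[2]->0; indeg[5]->0 | ready=[2, 5] | order so far=[3, 4, 0, 1, 6]
  pop 2: no out-edges | ready=[5] | order so far=[3, 4, 0, 1, 6, 2]
  pop 5: no out-edges | ready=[] | order so far=[3, 4, 0, 1, 6, 2, 5]
  Result: [3, 4, 0, 1, 6, 2, 5]

Answer: [3, 4, 0, 1, 6, 2, 5]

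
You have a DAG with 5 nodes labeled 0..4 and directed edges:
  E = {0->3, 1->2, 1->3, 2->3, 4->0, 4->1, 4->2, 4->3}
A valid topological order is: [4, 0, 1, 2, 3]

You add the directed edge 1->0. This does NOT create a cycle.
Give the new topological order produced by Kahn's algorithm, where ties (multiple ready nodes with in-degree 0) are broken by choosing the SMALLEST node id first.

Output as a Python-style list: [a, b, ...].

Old toposort: [4, 0, 1, 2, 3]
Added edge: 1->0
Position of 1 (2) > position of 0 (1). Must reorder: 1 must now come before 0.
Run Kahn's algorithm (break ties by smallest node id):
  initial in-degrees: [2, 1, 2, 4, 0]
  ready (indeg=0): [4]
  pop 4: indeg[0]->1; indeg[1]->0; indeg[2]->1; indeg[3]->3 | ready=[1] | order so far=[4]
  pop 1: indeg[0]->0; indeg[2]->0; indeg[3]->2 | ready=[0, 2] | order so far=[4, 1]
  pop 0: indeg[3]->1 | ready=[2] | order so far=[4, 1, 0]
  pop 2: indeg[3]->0 | ready=[3] | order so far=[4, 1, 0, 2]
  pop 3: no out-edges | ready=[] | order so far=[4, 1, 0, 2, 3]
  Result: [4, 1, 0, 2, 3]

Answer: [4, 1, 0, 2, 3]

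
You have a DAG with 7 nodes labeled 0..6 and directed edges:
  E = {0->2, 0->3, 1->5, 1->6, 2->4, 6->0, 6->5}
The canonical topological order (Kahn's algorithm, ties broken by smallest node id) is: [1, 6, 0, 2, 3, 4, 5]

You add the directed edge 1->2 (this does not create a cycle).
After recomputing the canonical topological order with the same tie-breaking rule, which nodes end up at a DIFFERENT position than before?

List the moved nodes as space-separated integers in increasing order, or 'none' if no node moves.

Answer: none

Derivation:
Old toposort: [1, 6, 0, 2, 3, 4, 5]
Added edge 1->2
Recompute Kahn (smallest-id tiebreak):
  initial in-degrees: [1, 0, 2, 1, 1, 2, 1]
  ready (indeg=0): [1]
  pop 1: indeg[2]->1; indeg[5]->1; indeg[6]->0 | ready=[6] | order so far=[1]
  pop 6: indeg[0]->0; indeg[5]->0 | ready=[0, 5] | order so far=[1, 6]
  pop 0: indeg[2]->0; indeg[3]->0 | ready=[2, 3, 5] | order so far=[1, 6, 0]
  pop 2: indeg[4]->0 | ready=[3, 4, 5] | order so far=[1, 6, 0, 2]
  pop 3: no out-edges | ready=[4, 5] | order so far=[1, 6, 0, 2, 3]
  pop 4: no out-edges | ready=[5] | order so far=[1, 6, 0, 2, 3, 4]
  pop 5: no out-edges | ready=[] | order so far=[1, 6, 0, 2, 3, 4, 5]
New canonical toposort: [1, 6, 0, 2, 3, 4, 5]
Compare positions:
  Node 0: index 2 -> 2 (same)
  Node 1: index 0 -> 0 (same)
  Node 2: index 3 -> 3 (same)
  Node 3: index 4 -> 4 (same)
  Node 4: index 5 -> 5 (same)
  Node 5: index 6 -> 6 (same)
  Node 6: index 1 -> 1 (same)
Nodes that changed position: none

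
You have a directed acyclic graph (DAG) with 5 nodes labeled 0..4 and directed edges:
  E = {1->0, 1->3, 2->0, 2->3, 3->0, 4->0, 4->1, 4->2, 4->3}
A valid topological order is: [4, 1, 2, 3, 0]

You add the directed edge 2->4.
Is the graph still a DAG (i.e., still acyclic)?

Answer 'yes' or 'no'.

Answer: no

Derivation:
Given toposort: [4, 1, 2, 3, 0]
Position of 2: index 2; position of 4: index 0
New edge 2->4: backward (u after v in old order)
Backward edge: old toposort is now invalid. Check if this creates a cycle.
Does 4 already reach 2? Reachable from 4: [0, 1, 2, 3, 4]. YES -> cycle!
Still a DAG? no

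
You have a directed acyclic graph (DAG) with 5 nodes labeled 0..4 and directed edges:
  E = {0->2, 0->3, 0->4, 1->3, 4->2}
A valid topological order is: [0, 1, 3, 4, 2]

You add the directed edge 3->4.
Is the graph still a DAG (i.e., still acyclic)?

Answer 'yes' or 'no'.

Answer: yes

Derivation:
Given toposort: [0, 1, 3, 4, 2]
Position of 3: index 2; position of 4: index 3
New edge 3->4: forward
Forward edge: respects the existing order. Still a DAG, same toposort still valid.
Still a DAG? yes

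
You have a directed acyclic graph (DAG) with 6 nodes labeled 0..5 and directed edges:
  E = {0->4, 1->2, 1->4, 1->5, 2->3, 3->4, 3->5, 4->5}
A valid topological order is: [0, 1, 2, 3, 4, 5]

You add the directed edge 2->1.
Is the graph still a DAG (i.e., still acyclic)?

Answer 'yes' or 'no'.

Given toposort: [0, 1, 2, 3, 4, 5]
Position of 2: index 2; position of 1: index 1
New edge 2->1: backward (u after v in old order)
Backward edge: old toposort is now invalid. Check if this creates a cycle.
Does 1 already reach 2? Reachable from 1: [1, 2, 3, 4, 5]. YES -> cycle!
Still a DAG? no

Answer: no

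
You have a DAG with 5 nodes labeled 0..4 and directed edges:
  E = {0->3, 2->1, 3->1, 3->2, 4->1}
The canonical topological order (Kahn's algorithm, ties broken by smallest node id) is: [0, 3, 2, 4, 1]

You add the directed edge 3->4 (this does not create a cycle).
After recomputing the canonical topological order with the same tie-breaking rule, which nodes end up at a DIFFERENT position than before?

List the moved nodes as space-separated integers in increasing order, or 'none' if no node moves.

Old toposort: [0, 3, 2, 4, 1]
Added edge 3->4
Recompute Kahn (smallest-id tiebreak):
  initial in-degrees: [0, 3, 1, 1, 1]
  ready (indeg=0): [0]
  pop 0: indeg[3]->0 | ready=[3] | order so far=[0]
  pop 3: indeg[1]->2; indeg[2]->0; indeg[4]->0 | ready=[2, 4] | order so far=[0, 3]
  pop 2: indeg[1]->1 | ready=[4] | order so far=[0, 3, 2]
  pop 4: indeg[1]->0 | ready=[1] | order so far=[0, 3, 2, 4]
  pop 1: no out-edges | ready=[] | order so far=[0, 3, 2, 4, 1]
New canonical toposort: [0, 3, 2, 4, 1]
Compare positions:
  Node 0: index 0 -> 0 (same)
  Node 1: index 4 -> 4 (same)
  Node 2: index 2 -> 2 (same)
  Node 3: index 1 -> 1 (same)
  Node 4: index 3 -> 3 (same)
Nodes that changed position: none

Answer: none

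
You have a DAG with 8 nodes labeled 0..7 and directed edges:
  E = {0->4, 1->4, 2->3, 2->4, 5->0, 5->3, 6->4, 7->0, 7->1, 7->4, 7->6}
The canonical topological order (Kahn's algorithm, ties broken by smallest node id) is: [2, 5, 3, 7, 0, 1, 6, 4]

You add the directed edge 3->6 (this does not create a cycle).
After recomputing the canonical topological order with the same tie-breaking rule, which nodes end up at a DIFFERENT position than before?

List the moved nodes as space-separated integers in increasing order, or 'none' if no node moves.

Answer: none

Derivation:
Old toposort: [2, 5, 3, 7, 0, 1, 6, 4]
Added edge 3->6
Recompute Kahn (smallest-id tiebreak):
  initial in-degrees: [2, 1, 0, 2, 5, 0, 2, 0]
  ready (indeg=0): [2, 5, 7]
  pop 2: indeg[3]->1; indeg[4]->4 | ready=[5, 7] | order so far=[2]
  pop 5: indeg[0]->1; indeg[3]->0 | ready=[3, 7] | order so far=[2, 5]
  pop 3: indeg[6]->1 | ready=[7] | order so far=[2, 5, 3]
  pop 7: indeg[0]->0; indeg[1]->0; indeg[4]->3; indeg[6]->0 | ready=[0, 1, 6] | order so far=[2, 5, 3, 7]
  pop 0: indeg[4]->2 | ready=[1, 6] | order so far=[2, 5, 3, 7, 0]
  pop 1: indeg[4]->1 | ready=[6] | order so far=[2, 5, 3, 7, 0, 1]
  pop 6: indeg[4]->0 | ready=[4] | order so far=[2, 5, 3, 7, 0, 1, 6]
  pop 4: no out-edges | ready=[] | order so far=[2, 5, 3, 7, 0, 1, 6, 4]
New canonical toposort: [2, 5, 3, 7, 0, 1, 6, 4]
Compare positions:
  Node 0: index 4 -> 4 (same)
  Node 1: index 5 -> 5 (same)
  Node 2: index 0 -> 0 (same)
  Node 3: index 2 -> 2 (same)
  Node 4: index 7 -> 7 (same)
  Node 5: index 1 -> 1 (same)
  Node 6: index 6 -> 6 (same)
  Node 7: index 3 -> 3 (same)
Nodes that changed position: none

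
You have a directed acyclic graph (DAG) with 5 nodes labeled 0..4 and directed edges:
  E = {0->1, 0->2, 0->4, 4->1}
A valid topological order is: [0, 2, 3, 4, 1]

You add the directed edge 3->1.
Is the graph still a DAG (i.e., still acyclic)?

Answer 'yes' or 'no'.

Given toposort: [0, 2, 3, 4, 1]
Position of 3: index 2; position of 1: index 4
New edge 3->1: forward
Forward edge: respects the existing order. Still a DAG, same toposort still valid.
Still a DAG? yes

Answer: yes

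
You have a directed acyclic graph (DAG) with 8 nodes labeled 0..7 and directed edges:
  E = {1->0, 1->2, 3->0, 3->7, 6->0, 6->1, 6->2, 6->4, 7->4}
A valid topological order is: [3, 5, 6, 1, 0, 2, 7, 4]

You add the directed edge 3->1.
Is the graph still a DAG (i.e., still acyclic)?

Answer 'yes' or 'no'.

Answer: yes

Derivation:
Given toposort: [3, 5, 6, 1, 0, 2, 7, 4]
Position of 3: index 0; position of 1: index 3
New edge 3->1: forward
Forward edge: respects the existing order. Still a DAG, same toposort still valid.
Still a DAG? yes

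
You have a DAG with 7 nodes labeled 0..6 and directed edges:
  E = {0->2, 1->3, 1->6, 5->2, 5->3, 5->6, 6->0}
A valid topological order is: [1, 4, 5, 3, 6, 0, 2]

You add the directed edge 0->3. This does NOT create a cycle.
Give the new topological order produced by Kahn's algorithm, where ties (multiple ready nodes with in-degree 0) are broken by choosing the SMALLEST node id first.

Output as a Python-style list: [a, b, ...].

Answer: [1, 4, 5, 6, 0, 2, 3]

Derivation:
Old toposort: [1, 4, 5, 3, 6, 0, 2]
Added edge: 0->3
Position of 0 (5) > position of 3 (3). Must reorder: 0 must now come before 3.
Run Kahn's algorithm (break ties by smallest node id):
  initial in-degrees: [1, 0, 2, 3, 0, 0, 2]
  ready (indeg=0): [1, 4, 5]
  pop 1: indeg[3]->2; indeg[6]->1 | ready=[4, 5] | order so far=[1]
  pop 4: no out-edges | ready=[5] | order so far=[1, 4]
  pop 5: indeg[2]->1; indeg[3]->1; indeg[6]->0 | ready=[6] | order so far=[1, 4, 5]
  pop 6: indeg[0]->0 | ready=[0] | order so far=[1, 4, 5, 6]
  pop 0: indeg[2]->0; indeg[3]->0 | ready=[2, 3] | order so far=[1, 4, 5, 6, 0]
  pop 2: no out-edges | ready=[3] | order so far=[1, 4, 5, 6, 0, 2]
  pop 3: no out-edges | ready=[] | order so far=[1, 4, 5, 6, 0, 2, 3]
  Result: [1, 4, 5, 6, 0, 2, 3]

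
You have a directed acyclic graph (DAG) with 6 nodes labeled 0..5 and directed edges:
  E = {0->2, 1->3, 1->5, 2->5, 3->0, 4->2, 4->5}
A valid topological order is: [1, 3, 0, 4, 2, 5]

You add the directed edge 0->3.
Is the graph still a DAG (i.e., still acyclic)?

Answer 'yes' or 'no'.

Answer: no

Derivation:
Given toposort: [1, 3, 0, 4, 2, 5]
Position of 0: index 2; position of 3: index 1
New edge 0->3: backward (u after v in old order)
Backward edge: old toposort is now invalid. Check if this creates a cycle.
Does 3 already reach 0? Reachable from 3: [0, 2, 3, 5]. YES -> cycle!
Still a DAG? no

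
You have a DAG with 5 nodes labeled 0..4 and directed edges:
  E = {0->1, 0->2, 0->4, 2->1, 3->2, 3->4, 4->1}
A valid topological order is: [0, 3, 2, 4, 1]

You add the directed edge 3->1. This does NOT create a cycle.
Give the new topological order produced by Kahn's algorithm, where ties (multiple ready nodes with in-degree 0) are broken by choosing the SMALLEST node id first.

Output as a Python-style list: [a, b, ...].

Old toposort: [0, 3, 2, 4, 1]
Added edge: 3->1
Position of 3 (1) < position of 1 (4). Old order still valid.
Run Kahn's algorithm (break ties by smallest node id):
  initial in-degrees: [0, 4, 2, 0, 2]
  ready (indeg=0): [0, 3]
  pop 0: indeg[1]->3; indeg[2]->1; indeg[4]->1 | ready=[3] | order so far=[0]
  pop 3: indeg[1]->2; indeg[2]->0; indeg[4]->0 | ready=[2, 4] | order so far=[0, 3]
  pop 2: indeg[1]->1 | ready=[4] | order so far=[0, 3, 2]
  pop 4: indeg[1]->0 | ready=[1] | order so far=[0, 3, 2, 4]
  pop 1: no out-edges | ready=[] | order so far=[0, 3, 2, 4, 1]
  Result: [0, 3, 2, 4, 1]

Answer: [0, 3, 2, 4, 1]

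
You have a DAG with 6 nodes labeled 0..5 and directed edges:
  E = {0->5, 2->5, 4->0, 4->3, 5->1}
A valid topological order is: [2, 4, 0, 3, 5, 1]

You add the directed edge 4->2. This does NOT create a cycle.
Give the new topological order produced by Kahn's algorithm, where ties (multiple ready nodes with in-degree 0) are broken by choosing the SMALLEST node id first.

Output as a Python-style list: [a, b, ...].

Answer: [4, 0, 2, 3, 5, 1]

Derivation:
Old toposort: [2, 4, 0, 3, 5, 1]
Added edge: 4->2
Position of 4 (1) > position of 2 (0). Must reorder: 4 must now come before 2.
Run Kahn's algorithm (break ties by smallest node id):
  initial in-degrees: [1, 1, 1, 1, 0, 2]
  ready (indeg=0): [4]
  pop 4: indeg[0]->0; indeg[2]->0; indeg[3]->0 | ready=[0, 2, 3] | order so far=[4]
  pop 0: indeg[5]->1 | ready=[2, 3] | order so far=[4, 0]
  pop 2: indeg[5]->0 | ready=[3, 5] | order so far=[4, 0, 2]
  pop 3: no out-edges | ready=[5] | order so far=[4, 0, 2, 3]
  pop 5: indeg[1]->0 | ready=[1] | order so far=[4, 0, 2, 3, 5]
  pop 1: no out-edges | ready=[] | order so far=[4, 0, 2, 3, 5, 1]
  Result: [4, 0, 2, 3, 5, 1]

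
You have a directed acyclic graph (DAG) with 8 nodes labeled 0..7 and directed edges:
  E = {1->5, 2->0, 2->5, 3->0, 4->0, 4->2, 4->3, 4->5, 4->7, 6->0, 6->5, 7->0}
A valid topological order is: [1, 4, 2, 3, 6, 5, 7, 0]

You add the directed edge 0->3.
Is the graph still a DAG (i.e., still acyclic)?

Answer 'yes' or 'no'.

Given toposort: [1, 4, 2, 3, 6, 5, 7, 0]
Position of 0: index 7; position of 3: index 3
New edge 0->3: backward (u after v in old order)
Backward edge: old toposort is now invalid. Check if this creates a cycle.
Does 3 already reach 0? Reachable from 3: [0, 3]. YES -> cycle!
Still a DAG? no

Answer: no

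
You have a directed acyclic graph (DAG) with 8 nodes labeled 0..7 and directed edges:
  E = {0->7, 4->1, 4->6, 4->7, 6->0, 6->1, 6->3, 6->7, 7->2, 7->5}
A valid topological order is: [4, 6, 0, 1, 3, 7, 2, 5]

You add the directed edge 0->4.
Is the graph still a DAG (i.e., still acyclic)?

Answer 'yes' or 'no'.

Answer: no

Derivation:
Given toposort: [4, 6, 0, 1, 3, 7, 2, 5]
Position of 0: index 2; position of 4: index 0
New edge 0->4: backward (u after v in old order)
Backward edge: old toposort is now invalid. Check if this creates a cycle.
Does 4 already reach 0? Reachable from 4: [0, 1, 2, 3, 4, 5, 6, 7]. YES -> cycle!
Still a DAG? no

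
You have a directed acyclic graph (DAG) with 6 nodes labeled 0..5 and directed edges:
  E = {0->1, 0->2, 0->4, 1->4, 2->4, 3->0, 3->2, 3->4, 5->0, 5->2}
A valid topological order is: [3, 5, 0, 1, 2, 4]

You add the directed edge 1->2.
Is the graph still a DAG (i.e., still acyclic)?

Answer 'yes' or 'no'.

Given toposort: [3, 5, 0, 1, 2, 4]
Position of 1: index 3; position of 2: index 4
New edge 1->2: forward
Forward edge: respects the existing order. Still a DAG, same toposort still valid.
Still a DAG? yes

Answer: yes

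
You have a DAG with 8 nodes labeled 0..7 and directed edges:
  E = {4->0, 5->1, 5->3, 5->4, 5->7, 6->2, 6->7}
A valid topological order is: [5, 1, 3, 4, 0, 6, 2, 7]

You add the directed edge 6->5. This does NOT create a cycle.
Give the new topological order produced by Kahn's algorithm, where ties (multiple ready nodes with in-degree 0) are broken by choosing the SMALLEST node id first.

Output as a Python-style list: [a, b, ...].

Old toposort: [5, 1, 3, 4, 0, 6, 2, 7]
Added edge: 6->5
Position of 6 (5) > position of 5 (0). Must reorder: 6 must now come before 5.
Run Kahn's algorithm (break ties by smallest node id):
  initial in-degrees: [1, 1, 1, 1, 1, 1, 0, 2]
  ready (indeg=0): [6]
  pop 6: indeg[2]->0; indeg[5]->0; indeg[7]->1 | ready=[2, 5] | order so far=[6]
  pop 2: no out-edges | ready=[5] | order so far=[6, 2]
  pop 5: indeg[1]->0; indeg[3]->0; indeg[4]->0; indeg[7]->0 | ready=[1, 3, 4, 7] | order so far=[6, 2, 5]
  pop 1: no out-edges | ready=[3, 4, 7] | order so far=[6, 2, 5, 1]
  pop 3: no out-edges | ready=[4, 7] | order so far=[6, 2, 5, 1, 3]
  pop 4: indeg[0]->0 | ready=[0, 7] | order so far=[6, 2, 5, 1, 3, 4]
  pop 0: no out-edges | ready=[7] | order so far=[6, 2, 5, 1, 3, 4, 0]
  pop 7: no out-edges | ready=[] | order so far=[6, 2, 5, 1, 3, 4, 0, 7]
  Result: [6, 2, 5, 1, 3, 4, 0, 7]

Answer: [6, 2, 5, 1, 3, 4, 0, 7]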